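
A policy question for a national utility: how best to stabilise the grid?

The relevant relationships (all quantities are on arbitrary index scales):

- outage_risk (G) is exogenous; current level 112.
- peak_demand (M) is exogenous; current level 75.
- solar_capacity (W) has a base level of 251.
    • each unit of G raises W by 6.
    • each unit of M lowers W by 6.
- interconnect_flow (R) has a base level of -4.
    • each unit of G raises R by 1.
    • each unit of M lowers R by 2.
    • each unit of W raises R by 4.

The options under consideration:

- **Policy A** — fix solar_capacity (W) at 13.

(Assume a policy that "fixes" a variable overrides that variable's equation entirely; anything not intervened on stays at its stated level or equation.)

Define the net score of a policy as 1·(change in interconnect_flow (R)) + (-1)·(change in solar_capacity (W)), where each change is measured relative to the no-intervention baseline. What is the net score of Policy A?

Baseline:
  G = 112
  M = 75
  W = 251 + 6·112 − 6·75 = 473
  R = -4 + 112 − 2·75 + 4·473 = 1850
Policy A (W := 13):
  G = 112
  M = 75
  W = 13
  R = -4 + 112 − 2·75 + 4·13 = 10
ΔR = 10 − 1850 = -1840; ΔW = 13 − 473 = -460
Score = 1·(-1840) + (-1)·(-460) = -1380

-1380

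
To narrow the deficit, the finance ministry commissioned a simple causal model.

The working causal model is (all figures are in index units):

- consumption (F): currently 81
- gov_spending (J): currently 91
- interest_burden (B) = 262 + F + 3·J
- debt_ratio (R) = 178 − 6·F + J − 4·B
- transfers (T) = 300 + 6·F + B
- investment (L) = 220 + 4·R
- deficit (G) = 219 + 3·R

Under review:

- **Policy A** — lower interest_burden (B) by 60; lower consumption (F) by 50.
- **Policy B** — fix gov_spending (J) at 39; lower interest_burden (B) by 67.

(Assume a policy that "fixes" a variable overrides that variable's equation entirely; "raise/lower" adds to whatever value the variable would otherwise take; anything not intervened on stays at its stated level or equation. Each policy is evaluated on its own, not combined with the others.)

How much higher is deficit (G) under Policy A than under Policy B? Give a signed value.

-300

Policy A (B − 60, F − 50):
  F = 81 − 50 = 31
  J = 91
  B = 262 + 31 + 3·91 (−60 from intervention) = 506
  R = 178 − 6·31 + 91 − 4·506 = -1941
  G = 219 + 3·(-1941) = -5604
Policy B (J := 39, B − 67):
  F = 81
  J = 39
  B = 262 + 81 + 3·39 (−67 from intervention) = 393
  R = 178 − 6·81 + 39 − 4·393 = -1841
  G = 219 + 3·(-1841) = -5304
G: -5604 − (-5304) = -300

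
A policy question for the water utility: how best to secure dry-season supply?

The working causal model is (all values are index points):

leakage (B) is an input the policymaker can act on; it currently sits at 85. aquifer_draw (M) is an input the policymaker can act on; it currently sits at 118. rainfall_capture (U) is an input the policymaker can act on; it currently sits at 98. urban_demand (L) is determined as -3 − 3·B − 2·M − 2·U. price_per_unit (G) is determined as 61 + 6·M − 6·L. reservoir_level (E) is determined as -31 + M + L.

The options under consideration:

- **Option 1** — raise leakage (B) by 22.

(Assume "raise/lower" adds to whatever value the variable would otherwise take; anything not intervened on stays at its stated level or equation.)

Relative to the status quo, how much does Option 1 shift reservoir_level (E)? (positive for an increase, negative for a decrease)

Baseline:
  B = 85
  M = 118
  U = 98
  L = -3 − 3·85 − 2·118 − 2·98 = -690
  E = -31 + 118 + (-690) = -603
Option 1 (B + 22):
  B = 85 + 22 = 107
  M = 118
  U = 98
  L = -3 − 3·107 − 2·118 − 2·98 = -756
  E = -31 + 118 + (-756) = -669
Change in E: -669 − (-603) = -66

-66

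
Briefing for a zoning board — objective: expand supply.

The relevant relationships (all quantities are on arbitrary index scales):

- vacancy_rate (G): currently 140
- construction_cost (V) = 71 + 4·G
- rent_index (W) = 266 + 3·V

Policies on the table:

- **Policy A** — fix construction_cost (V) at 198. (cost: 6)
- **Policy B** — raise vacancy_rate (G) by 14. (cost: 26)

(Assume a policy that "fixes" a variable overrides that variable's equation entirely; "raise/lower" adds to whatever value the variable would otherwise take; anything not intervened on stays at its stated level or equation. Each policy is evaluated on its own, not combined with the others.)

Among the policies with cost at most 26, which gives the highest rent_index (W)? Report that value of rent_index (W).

2327

Policy A (V := 198):
  G = 140
  V = 198
  W = 266 + 3·198 = 860
Policy B (G + 14):
  G = 140 + 14 = 154
  V = 71 + 4·154 = 687
  W = 266 + 3·687 = 2327
Comparing — Policy A: W=860, Policy B: W=2327. Highest is 2327 (Policy B).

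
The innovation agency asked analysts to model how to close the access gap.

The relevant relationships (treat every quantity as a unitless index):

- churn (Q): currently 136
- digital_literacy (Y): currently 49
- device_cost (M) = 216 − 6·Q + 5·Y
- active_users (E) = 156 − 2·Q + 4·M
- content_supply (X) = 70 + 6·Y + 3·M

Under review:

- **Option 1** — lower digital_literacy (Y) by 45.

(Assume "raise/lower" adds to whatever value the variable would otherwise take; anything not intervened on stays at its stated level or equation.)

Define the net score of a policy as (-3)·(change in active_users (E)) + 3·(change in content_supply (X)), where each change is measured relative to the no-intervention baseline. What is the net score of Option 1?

-135

Baseline:
  Q = 136
  Y = 49
  M = 216 − 6·136 + 5·49 = -355
  E = 156 − 2·136 + 4·(-355) = -1536
  X = 70 + 6·49 + 3·(-355) = -701
Option 1 (Y − 45):
  Q = 136
  Y = 49 − 45 = 4
  M = 216 − 6·136 + 5·4 = -580
  E = 156 − 2·136 + 4·(-580) = -2436
  X = 70 + 6·4 + 3·(-580) = -1646
ΔE = -2436 − (-1536) = -900; ΔX = -1646 − (-701) = -945
Score = (-3)·(-900) + 3·(-945) = -135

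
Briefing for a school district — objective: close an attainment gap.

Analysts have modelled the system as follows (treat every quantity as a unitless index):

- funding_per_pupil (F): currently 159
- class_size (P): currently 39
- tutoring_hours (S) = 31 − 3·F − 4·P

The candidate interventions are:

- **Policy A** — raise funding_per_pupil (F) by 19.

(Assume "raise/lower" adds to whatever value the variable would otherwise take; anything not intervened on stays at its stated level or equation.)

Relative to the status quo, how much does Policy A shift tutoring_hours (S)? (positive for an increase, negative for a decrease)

-57

Baseline:
  F = 159
  P = 39
  S = 31 − 3·159 − 4·39 = -602
Policy A (F + 19):
  F = 159 + 19 = 178
  P = 39
  S = 31 − 3·178 − 4·39 = -659
Change in S: -659 − (-602) = -57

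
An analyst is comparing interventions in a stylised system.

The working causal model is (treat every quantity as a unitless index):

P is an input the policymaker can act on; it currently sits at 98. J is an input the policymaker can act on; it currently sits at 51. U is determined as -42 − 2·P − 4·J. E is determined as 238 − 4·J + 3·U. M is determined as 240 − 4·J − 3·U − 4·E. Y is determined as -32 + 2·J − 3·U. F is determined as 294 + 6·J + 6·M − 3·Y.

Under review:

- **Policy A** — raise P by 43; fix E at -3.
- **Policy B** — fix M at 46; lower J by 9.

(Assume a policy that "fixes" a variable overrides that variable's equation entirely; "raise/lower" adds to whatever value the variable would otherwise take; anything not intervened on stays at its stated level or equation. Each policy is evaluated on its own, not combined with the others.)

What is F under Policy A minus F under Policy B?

Policy A (P + 43, E := -3):
  P = 98 + 43 = 141
  J = 51
  U = -42 − 2·141 − 4·51 = -528
  E = -3
  M = 240 − 4·51 − 3·(-528) − 4·(-3) = 1632
  Y = -32 + 2·51 − 3·(-528) = 1654
  F = 294 + 6·51 + 6·1632 − 3·1654 = 5430
Policy B (M := 46, J − 9):
  P = 98
  J = 51 − 9 = 42
  U = -42 − 2·98 − 4·42 = -406
  E = 238 − 4·42 + 3·(-406) = -1148
  M = 46
  Y = -32 + 2·42 − 3·(-406) = 1270
  F = 294 + 6·42 + 6·46 − 3·1270 = -2988
F: 5430 − (-2988) = 8418

8418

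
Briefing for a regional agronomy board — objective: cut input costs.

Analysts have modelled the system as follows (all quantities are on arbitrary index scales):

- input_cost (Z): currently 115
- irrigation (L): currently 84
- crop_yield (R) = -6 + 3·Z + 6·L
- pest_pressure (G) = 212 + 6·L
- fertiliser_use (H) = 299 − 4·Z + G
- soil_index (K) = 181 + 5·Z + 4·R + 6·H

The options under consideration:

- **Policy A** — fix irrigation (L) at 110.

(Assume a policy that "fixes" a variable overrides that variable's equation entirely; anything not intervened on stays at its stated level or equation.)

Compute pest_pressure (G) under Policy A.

Policy A (L := 110):
  L = 110
  G = 212 + 6·110 = 872

872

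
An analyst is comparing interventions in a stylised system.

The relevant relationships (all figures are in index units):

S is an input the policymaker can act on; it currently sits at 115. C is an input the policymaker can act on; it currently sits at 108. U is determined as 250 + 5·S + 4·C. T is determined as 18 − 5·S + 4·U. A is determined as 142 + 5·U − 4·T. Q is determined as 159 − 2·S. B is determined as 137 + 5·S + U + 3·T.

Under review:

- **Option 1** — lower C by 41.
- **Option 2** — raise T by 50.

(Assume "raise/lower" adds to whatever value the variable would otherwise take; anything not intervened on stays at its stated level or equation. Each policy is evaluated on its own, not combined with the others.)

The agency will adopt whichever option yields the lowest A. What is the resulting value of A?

Option 1 (C − 41):
  S = 115
  C = 108 − 41 = 67
  U = 250 + 5·115 + 4·67 = 1093
  T = 18 − 5·115 + 4·1093 = 3815
  A = 142 + 5·1093 − 4·3815 = -9653
Option 2 (T + 50):
  S = 115
  C = 108
  U = 250 + 5·115 + 4·108 = 1257
  T = 18 − 5·115 + 4·1257 (+50 from intervention) = 4521
  A = 142 + 5·1257 − 4·4521 = -11657
Comparing — Option 1: A=-9653, Option 2: A=-11657. Lowest is -11657 (Option 2).

-11657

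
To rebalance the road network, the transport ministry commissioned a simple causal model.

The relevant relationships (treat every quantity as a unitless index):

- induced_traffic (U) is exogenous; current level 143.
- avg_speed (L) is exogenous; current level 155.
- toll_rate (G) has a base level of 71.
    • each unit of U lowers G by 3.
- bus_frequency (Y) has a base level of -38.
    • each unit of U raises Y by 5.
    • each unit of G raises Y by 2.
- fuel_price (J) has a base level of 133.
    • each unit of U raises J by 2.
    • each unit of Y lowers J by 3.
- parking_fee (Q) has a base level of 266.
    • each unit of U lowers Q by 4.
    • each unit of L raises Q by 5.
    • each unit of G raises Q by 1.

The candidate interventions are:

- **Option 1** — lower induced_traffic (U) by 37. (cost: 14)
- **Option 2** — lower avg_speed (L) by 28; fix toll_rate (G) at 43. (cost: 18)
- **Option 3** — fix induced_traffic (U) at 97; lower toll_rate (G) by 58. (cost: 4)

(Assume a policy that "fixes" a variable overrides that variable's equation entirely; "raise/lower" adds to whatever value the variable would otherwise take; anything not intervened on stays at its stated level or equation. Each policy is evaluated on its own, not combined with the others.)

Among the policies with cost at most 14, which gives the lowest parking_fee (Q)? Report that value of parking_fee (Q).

370

Option 1 (U − 37):
  U = 143 − 37 = 106
  L = 155
  G = 71 − 3·106 = -247
  Q = 266 − 4·106 + 5·155 + (-247) = 370
Option 3 (U := 97, G − 58):
  U = 97
  L = 155
  G = 71 − 3·97 (−58 from intervention) = -278
  Q = 266 − 4·97 + 5·155 + (-278) = 375
Comparing — Option 1: Q=370, Option 3: Q=375. Lowest is 370 (Option 1).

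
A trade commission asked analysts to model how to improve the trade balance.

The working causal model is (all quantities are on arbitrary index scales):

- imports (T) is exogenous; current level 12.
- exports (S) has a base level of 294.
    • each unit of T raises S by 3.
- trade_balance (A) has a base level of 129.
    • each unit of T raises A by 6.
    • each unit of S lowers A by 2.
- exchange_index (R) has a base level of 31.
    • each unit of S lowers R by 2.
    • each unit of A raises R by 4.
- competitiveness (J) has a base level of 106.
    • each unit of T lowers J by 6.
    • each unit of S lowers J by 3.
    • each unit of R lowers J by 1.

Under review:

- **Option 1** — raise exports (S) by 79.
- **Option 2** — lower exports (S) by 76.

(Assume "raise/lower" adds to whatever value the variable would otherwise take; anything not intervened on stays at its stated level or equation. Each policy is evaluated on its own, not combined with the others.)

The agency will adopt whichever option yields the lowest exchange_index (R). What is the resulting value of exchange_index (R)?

Option 1 (S + 79):
  T = 12
  S = 294 + 3·12 (+79 from intervention) = 409
  A = 129 + 6·12 − 2·409 = -617
  R = 31 − 2·409 + 4·(-617) = -3255
Option 2 (S − 76):
  T = 12
  S = 294 + 3·12 (−76 from intervention) = 254
  A = 129 + 6·12 − 2·254 = -307
  R = 31 − 2·254 + 4·(-307) = -1705
Comparing — Option 1: R=-3255, Option 2: R=-1705. Lowest is -3255 (Option 1).

-3255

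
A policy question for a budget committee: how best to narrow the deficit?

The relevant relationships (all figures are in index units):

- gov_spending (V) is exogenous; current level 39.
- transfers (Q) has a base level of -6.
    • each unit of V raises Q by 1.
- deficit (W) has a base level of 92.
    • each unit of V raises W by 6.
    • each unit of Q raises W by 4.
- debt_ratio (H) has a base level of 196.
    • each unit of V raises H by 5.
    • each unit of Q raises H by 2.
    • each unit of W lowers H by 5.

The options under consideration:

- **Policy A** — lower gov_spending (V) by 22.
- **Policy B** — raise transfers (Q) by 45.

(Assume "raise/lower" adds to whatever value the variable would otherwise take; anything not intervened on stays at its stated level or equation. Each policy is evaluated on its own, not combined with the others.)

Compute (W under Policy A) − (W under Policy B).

-400

Policy A (V − 22):
  V = 39 − 22 = 17
  Q = -6 + 17 = 11
  W = 92 + 6·17 + 4·11 = 238
Policy B (Q + 45):
  V = 39
  Q = -6 + 39 (+45 from intervention) = 78
  W = 92 + 6·39 + 4·78 = 638
W: 238 − 638 = -400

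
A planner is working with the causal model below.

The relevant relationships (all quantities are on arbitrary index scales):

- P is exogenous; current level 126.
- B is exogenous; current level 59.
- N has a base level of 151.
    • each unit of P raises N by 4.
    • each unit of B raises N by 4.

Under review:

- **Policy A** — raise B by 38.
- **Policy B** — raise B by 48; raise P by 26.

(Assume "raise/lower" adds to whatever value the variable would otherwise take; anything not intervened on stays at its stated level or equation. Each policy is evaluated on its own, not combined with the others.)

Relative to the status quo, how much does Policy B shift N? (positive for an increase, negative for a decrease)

Baseline:
  P = 126
  B = 59
  N = 151 + 4·126 + 4·59 = 891
Policy B (B + 48, P + 26):
  P = 126 + 26 = 152
  B = 59 + 48 = 107
  N = 151 + 4·152 + 4·107 = 1187
Change in N: 1187 − 891 = 296

296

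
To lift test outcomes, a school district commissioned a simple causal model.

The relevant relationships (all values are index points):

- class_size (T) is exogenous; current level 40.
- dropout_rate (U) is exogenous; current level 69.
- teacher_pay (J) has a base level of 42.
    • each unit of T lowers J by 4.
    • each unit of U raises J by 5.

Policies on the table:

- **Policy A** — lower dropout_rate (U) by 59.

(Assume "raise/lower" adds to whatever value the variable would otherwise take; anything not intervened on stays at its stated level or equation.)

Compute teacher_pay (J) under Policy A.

-68

Policy A (U − 59):
  T = 40
  U = 69 − 59 = 10
  J = 42 − 4·40 + 5·10 = -68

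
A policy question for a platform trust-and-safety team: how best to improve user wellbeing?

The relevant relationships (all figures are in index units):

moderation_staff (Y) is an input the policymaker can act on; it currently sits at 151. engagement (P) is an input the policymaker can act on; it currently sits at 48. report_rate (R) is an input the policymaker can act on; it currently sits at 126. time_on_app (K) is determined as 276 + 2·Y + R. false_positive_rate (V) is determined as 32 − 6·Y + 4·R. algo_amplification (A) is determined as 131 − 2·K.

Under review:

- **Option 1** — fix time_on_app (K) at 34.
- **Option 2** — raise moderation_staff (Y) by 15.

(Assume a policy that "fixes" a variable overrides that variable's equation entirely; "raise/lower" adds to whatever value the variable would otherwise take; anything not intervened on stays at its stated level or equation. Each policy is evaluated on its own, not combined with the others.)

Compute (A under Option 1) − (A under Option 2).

Option 1 (K := 34):
  Y = 151
  R = 126
  K = 34
  A = 131 − 2·34 = 63
Option 2 (Y + 15):
  Y = 151 + 15 = 166
  R = 126
  K = 276 + 2·166 + 126 = 734
  A = 131 − 2·734 = -1337
A: 63 − (-1337) = 1400

1400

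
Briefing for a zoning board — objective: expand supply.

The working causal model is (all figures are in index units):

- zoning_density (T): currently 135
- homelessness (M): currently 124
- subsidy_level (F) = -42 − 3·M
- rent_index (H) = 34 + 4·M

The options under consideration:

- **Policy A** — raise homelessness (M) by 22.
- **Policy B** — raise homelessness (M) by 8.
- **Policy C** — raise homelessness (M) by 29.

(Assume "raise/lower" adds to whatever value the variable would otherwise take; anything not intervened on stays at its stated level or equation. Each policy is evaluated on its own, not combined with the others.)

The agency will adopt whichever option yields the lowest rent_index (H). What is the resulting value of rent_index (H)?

562

Policy A (M + 22):
  M = 124 + 22 = 146
  H = 34 + 4·146 = 618
Policy B (M + 8):
  M = 124 + 8 = 132
  H = 34 + 4·132 = 562
Policy C (M + 29):
  M = 124 + 29 = 153
  H = 34 + 4·153 = 646
Comparing — Policy A: H=618, Policy B: H=562, Policy C: H=646. Lowest is 562 (Policy B).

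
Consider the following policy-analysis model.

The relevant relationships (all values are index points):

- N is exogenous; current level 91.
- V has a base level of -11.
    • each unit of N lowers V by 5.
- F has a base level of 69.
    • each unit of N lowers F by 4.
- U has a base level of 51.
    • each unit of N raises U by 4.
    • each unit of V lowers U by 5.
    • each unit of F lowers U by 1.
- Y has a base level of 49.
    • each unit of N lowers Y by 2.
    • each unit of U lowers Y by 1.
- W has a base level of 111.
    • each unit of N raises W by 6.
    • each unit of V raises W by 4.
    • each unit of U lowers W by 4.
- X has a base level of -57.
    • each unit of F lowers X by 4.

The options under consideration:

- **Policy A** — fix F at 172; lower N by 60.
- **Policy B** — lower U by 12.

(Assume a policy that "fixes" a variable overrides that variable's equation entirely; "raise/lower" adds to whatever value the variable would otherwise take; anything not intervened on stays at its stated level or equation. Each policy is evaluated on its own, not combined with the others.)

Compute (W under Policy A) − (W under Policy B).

9620

Policy A (F := 172, N − 60):
  N = 91 − 60 = 31
  V = -11 − 5·31 = -166
  F = 172
  U = 51 + 4·31 − 5·(-166) − 172 = 833
  W = 111 + 6·31 + 4·(-166) − 4·833 = -3699
Policy B (U − 12):
  N = 91
  V = -11 − 5·91 = -466
  F = 69 − 4·91 = -295
  U = 51 + 4·91 − 5·(-466) − (-295) (−12 from intervention) = 3028
  W = 111 + 6·91 + 4·(-466) − 4·3028 = -13319
W: -3699 − (-13319) = 9620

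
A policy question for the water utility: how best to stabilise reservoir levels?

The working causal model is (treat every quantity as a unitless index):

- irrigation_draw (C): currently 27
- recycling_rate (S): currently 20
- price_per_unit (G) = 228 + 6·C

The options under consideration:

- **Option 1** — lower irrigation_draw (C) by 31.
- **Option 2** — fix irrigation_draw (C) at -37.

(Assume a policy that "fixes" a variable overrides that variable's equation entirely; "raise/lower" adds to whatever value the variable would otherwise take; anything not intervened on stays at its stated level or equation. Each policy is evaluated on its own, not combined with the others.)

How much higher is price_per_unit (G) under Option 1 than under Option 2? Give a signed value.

Option 1 (C − 31):
  C = 27 − 31 = -4
  G = 228 + 6·(-4) = 204
Option 2 (C := -37):
  C = -37
  G = 228 + 6·(-37) = 6
G: 204 − 6 = 198

198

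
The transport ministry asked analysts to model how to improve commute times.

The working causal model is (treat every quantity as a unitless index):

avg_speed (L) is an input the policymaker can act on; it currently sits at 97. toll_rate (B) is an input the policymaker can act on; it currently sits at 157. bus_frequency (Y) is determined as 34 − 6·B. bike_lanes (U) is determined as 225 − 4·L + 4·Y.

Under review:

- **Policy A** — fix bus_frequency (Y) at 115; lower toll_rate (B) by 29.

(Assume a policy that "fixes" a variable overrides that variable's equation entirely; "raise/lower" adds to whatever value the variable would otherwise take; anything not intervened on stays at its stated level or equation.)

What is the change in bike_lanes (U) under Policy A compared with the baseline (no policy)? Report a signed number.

Baseline:
  L = 97
  B = 157
  Y = 34 − 6·157 = -908
  U = 225 − 4·97 + 4·(-908) = -3795
Policy A (Y := 115, B − 29):
  L = 97
  B = 157 − 29 = 128
  Y = 115
  U = 225 − 4·97 + 4·115 = 297
Change in U: 297 − (-3795) = 4092

4092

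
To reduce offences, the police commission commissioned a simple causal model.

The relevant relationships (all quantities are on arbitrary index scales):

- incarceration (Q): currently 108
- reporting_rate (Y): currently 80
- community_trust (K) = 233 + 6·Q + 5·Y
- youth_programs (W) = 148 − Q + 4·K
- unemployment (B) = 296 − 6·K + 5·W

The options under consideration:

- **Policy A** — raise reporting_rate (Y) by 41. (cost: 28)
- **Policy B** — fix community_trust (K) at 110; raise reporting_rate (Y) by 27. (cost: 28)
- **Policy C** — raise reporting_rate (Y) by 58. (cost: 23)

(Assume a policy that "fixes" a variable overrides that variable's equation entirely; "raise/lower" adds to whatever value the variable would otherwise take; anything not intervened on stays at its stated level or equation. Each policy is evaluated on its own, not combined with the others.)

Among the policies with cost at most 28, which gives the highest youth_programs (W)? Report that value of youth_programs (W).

6324

Policy A (Y + 41):
  Q = 108
  Y = 80 + 41 = 121
  K = 233 + 6·108 + 5·121 = 1486
  W = 148 − 108 + 4·1486 = 5984
Policy B (K := 110, Y + 27):
  Q = 108
  Y = 80 + 27 = 107
  K = 110
  W = 148 − 108 + 4·110 = 480
Policy C (Y + 58):
  Q = 108
  Y = 80 + 58 = 138
  K = 233 + 6·108 + 5·138 = 1571
  W = 148 − 108 + 4·1571 = 6324
Comparing — Policy A: W=5984, Policy B: W=480, Policy C: W=6324. Highest is 6324 (Policy C).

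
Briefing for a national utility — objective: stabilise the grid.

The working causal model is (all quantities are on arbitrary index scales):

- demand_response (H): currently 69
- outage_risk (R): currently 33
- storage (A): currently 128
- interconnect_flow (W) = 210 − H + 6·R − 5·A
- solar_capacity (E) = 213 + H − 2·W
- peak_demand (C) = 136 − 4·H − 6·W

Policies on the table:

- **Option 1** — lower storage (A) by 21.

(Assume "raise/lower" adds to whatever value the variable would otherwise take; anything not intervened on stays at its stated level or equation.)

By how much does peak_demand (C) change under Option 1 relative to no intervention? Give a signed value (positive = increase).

Baseline:
  H = 69
  R = 33
  A = 128
  W = 210 − 69 + 6·33 − 5·128 = -301
  C = 136 − 4·69 − 6·(-301) = 1666
Option 1 (A − 21):
  H = 69
  R = 33
  A = 128 − 21 = 107
  W = 210 − 69 + 6·33 − 5·107 = -196
  C = 136 − 4·69 − 6·(-196) = 1036
Change in C: 1036 − 1666 = -630

-630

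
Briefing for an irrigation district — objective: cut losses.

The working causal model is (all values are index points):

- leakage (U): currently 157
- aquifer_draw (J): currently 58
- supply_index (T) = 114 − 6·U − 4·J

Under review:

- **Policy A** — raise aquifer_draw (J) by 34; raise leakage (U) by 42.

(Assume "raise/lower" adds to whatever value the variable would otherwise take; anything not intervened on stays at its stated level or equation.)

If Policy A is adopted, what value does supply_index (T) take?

-1448

Policy A (J + 34, U + 42):
  U = 157 + 42 = 199
  J = 58 + 34 = 92
  T = 114 − 6·199 − 4·92 = -1448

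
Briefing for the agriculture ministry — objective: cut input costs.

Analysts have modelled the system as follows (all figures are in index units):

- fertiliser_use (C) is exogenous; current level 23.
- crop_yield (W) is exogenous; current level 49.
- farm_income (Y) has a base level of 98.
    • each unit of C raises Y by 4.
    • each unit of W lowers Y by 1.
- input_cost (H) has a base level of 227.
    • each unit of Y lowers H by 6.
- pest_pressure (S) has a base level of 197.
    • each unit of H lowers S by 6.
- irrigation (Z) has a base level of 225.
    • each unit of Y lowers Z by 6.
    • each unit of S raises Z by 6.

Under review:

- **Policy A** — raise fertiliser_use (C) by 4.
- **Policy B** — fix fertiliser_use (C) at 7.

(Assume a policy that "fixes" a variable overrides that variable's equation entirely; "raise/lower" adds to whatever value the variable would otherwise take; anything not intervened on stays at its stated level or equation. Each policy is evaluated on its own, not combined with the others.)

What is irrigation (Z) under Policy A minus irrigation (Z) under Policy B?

Policy A (C + 4):
  C = 23 + 4 = 27
  W = 49
  Y = 98 + 4·27 − 49 = 157
  H = 227 − 6·157 = -715
  S = 197 − 6·(-715) = 4487
  Z = 225 − 6·157 + 6·4487 = 26205
Policy B (C := 7):
  C = 7
  W = 49
  Y = 98 + 4·7 − 49 = 77
  H = 227 − 6·77 = -235
  S = 197 − 6·(-235) = 1607
  Z = 225 − 6·77 + 6·1607 = 9405
Z: 26205 − 9405 = 16800

16800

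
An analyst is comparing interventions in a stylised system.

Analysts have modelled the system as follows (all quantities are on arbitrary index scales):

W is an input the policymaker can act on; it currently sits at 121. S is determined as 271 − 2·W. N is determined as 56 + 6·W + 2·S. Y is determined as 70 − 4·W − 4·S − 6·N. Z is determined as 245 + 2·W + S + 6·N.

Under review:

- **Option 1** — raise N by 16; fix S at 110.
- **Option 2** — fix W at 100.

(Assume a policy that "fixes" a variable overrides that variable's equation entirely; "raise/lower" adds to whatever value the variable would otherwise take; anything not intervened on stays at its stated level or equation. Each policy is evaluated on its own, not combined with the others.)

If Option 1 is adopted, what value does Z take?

6705

Option 1 (N + 16, S := 110):
  W = 121
  S = 110
  N = 56 + 6·121 + 2·110 (+16 from intervention) = 1018
  Z = 245 + 2·121 + 110 + 6·1018 = 6705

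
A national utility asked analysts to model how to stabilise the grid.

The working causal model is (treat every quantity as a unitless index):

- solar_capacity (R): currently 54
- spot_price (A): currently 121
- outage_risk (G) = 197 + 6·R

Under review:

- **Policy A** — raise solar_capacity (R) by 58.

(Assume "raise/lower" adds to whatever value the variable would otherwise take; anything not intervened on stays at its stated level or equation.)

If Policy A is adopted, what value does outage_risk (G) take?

Policy A (R + 58):
  R = 54 + 58 = 112
  G = 197 + 6·112 = 869

869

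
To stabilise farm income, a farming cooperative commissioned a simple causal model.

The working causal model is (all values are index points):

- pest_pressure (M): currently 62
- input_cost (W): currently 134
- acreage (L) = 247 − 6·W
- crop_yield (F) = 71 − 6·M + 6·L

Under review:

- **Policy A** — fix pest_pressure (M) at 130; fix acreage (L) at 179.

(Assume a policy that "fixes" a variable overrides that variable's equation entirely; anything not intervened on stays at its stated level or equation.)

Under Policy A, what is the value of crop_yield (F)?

Policy A (M := 130, L := 179):
  M = 130
  W = 134
  L = 179
  F = 71 − 6·130 + 6·179 = 365

365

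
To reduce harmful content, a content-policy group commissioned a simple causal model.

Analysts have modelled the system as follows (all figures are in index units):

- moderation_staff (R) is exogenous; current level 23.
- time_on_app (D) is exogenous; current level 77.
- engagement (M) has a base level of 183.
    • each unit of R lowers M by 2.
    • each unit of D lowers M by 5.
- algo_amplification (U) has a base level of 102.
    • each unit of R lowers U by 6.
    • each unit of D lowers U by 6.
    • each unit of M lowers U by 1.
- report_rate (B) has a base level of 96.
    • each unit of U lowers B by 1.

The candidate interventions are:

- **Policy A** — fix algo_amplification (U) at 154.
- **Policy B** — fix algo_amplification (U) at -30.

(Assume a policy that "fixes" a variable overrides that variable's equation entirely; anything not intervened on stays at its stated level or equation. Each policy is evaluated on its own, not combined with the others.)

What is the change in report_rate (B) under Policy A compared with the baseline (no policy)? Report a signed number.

Baseline:
  R = 23
  D = 77
  M = 183 − 2·23 − 5·77 = -248
  U = 102 − 6·23 − 6·77 − (-248) = -250
  B = 96 − (-250) = 346
Policy A (U := 154):
  R = 23
  D = 77
  M = 183 − 2·23 − 5·77 = -248
  U = 154
  B = 96 − 154 = -58
Change in B: -58 − 346 = -404

-404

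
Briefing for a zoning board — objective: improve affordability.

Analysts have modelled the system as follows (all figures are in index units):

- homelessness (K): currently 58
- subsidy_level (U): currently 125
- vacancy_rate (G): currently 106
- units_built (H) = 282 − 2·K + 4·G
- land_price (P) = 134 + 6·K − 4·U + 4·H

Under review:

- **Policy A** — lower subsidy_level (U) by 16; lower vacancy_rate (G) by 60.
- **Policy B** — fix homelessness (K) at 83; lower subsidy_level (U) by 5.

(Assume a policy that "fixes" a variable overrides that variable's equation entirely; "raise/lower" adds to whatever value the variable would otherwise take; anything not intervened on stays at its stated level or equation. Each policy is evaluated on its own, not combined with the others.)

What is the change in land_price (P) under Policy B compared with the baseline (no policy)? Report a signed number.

Baseline:
  K = 58
  U = 125
  G = 106
  H = 282 − 2·58 + 4·106 = 590
  P = 134 + 6·58 − 4·125 + 4·590 = 2342
Policy B (K := 83, U − 5):
  K = 83
  U = 125 − 5 = 120
  G = 106
  H = 282 − 2·83 + 4·106 = 540
  P = 134 + 6·83 − 4·120 + 4·540 = 2312
Change in P: 2312 − 2342 = -30

-30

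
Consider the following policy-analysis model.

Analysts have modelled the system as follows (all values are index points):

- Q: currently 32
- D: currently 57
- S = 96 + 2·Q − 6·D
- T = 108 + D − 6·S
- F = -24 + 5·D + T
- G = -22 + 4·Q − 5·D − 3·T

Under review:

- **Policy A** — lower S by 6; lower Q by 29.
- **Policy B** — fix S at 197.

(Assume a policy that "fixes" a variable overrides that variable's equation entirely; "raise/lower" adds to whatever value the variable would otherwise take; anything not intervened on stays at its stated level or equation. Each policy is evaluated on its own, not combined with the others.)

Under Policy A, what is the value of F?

Policy A (S − 6, Q − 29):
  Q = 32 − 29 = 3
  D = 57
  S = 96 + 2·3 − 6·57 (−6 from intervention) = -246
  T = 108 + 57 − 6·(-246) = 1641
  F = -24 + 5·57 + 1641 = 1902

1902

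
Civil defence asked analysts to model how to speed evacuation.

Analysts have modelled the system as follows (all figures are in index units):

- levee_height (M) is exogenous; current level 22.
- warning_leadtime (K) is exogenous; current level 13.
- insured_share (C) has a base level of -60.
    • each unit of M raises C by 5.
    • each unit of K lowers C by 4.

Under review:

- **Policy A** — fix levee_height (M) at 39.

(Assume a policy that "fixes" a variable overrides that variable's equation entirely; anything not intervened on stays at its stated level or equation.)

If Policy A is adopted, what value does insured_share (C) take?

Policy A (M := 39):
  M = 39
  K = 13
  C = -60 + 5·39 − 4·13 = 83

83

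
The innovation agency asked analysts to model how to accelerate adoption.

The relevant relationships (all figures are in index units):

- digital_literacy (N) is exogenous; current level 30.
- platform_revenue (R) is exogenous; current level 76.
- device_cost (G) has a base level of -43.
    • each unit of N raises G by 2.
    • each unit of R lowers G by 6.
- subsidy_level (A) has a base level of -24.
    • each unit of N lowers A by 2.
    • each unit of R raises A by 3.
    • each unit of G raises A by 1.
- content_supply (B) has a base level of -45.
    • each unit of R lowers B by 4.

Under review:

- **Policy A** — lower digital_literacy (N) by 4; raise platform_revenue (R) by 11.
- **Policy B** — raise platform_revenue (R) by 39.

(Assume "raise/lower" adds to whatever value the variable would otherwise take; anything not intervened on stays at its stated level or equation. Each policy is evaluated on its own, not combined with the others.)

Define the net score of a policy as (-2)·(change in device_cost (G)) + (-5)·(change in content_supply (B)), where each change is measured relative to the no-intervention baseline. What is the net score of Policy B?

Baseline:
  N = 30
  R = 76
  G = -43 + 2·30 − 6·76 = -439
  B = -45 − 4·76 = -349
Policy B (R + 39):
  N = 30
  R = 76 + 39 = 115
  G = -43 + 2·30 − 6·115 = -673
  B = -45 − 4·115 = -505
ΔG = -673 − (-439) = -234; ΔB = -505 − (-349) = -156
Score = (-2)·(-234) + (-5)·(-156) = 1248

1248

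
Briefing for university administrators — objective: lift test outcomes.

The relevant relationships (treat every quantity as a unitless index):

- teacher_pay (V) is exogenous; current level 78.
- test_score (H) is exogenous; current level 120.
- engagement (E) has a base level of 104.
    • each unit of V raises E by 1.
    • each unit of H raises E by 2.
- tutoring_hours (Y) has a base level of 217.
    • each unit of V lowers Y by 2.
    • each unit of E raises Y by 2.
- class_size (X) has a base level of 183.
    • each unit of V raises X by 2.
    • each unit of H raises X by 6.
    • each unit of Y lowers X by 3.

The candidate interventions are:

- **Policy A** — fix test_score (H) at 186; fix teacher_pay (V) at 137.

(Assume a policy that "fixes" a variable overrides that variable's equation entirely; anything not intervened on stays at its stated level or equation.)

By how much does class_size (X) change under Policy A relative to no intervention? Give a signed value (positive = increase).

Baseline:
  V = 78
  H = 120
  E = 104 + 78 + 2·120 = 422
  Y = 217 − 2·78 + 2·422 = 905
  X = 183 + 2·78 + 6·120 − 3·905 = -1656
Policy A (H := 186, V := 137):
  V = 137
  H = 186
  E = 104 + 137 + 2·186 = 613
  Y = 217 − 2·137 + 2·613 = 1169
  X = 183 + 2·137 + 6·186 − 3·1169 = -1934
Change in X: -1934 − (-1656) = -278

-278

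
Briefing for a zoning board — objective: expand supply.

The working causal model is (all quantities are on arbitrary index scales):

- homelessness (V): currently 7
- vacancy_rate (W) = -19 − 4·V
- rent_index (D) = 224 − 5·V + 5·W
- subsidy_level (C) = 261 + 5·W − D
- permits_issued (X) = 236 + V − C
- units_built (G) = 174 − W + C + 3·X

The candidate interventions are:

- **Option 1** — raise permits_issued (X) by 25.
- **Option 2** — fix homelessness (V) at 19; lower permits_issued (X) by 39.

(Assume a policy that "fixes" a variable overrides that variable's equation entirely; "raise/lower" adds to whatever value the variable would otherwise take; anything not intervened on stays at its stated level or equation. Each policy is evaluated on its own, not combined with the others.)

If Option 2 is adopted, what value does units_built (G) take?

653

Option 2 (V := 19, X − 39):
  V = 19
  W = -19 − 4·19 = -95
  D = 224 − 5·19 + 5·(-95) = -346
  C = 261 + 5·(-95) − (-346) = 132
  X = 236 + 19 − 132 (−39 from intervention) = 84
  G = 174 − (-95) + 132 + 3·84 = 653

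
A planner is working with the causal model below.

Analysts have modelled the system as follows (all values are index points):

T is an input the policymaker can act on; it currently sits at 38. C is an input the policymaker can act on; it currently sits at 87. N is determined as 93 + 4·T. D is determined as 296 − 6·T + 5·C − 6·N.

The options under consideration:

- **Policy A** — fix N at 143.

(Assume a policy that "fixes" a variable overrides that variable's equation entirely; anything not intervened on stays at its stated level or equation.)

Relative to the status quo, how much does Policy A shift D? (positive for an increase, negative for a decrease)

612

Baseline:
  T = 38
  C = 87
  N = 93 + 4·38 = 245
  D = 296 − 6·38 + 5·87 − 6·245 = -967
Policy A (N := 143):
  T = 38
  C = 87
  N = 143
  D = 296 − 6·38 + 5·87 − 6·143 = -355
Change in D: -355 − (-967) = 612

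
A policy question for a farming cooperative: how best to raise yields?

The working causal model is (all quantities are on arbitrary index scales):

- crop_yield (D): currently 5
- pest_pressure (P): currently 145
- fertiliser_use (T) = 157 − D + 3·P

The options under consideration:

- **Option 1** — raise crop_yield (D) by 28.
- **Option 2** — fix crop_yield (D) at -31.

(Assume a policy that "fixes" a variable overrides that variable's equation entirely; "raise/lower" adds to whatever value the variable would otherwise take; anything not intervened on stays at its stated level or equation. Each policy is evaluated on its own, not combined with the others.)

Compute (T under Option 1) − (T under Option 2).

Option 1 (D + 28):
  D = 5 + 28 = 33
  P = 145
  T = 157 − 33 + 3·145 = 559
Option 2 (D := -31):
  D = -31
  P = 145
  T = 157 − (-31) + 3·145 = 623
T: 559 − 623 = -64

-64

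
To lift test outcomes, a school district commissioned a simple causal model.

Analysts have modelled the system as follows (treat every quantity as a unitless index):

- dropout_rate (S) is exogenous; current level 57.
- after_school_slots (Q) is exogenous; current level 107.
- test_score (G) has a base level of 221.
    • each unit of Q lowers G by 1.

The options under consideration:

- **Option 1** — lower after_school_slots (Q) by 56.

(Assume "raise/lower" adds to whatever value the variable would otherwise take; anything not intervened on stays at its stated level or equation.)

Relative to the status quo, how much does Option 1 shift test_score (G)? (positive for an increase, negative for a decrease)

Baseline:
  Q = 107
  G = 221 − 107 = 114
Option 1 (Q − 56):
  Q = 107 − 56 = 51
  G = 221 − 51 = 170
Change in G: 170 − 114 = 56

56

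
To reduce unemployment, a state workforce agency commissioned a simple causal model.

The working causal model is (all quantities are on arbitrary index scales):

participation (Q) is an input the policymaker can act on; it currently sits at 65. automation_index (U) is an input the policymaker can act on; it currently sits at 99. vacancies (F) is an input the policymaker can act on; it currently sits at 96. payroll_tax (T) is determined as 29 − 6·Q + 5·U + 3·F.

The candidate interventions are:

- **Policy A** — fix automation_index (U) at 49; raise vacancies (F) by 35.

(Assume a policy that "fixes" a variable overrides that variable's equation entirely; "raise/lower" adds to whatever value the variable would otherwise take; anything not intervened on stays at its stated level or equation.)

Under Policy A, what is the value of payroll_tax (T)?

Policy A (U := 49, F + 35):
  Q = 65
  U = 49
  F = 96 + 35 = 131
  T = 29 − 6·65 + 5·49 + 3·131 = 277

277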